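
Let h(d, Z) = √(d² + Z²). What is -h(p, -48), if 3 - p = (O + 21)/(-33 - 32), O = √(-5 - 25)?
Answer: -√(9781026 + 432*I*√30)/65 ≈ -48.115 - 0.0058198*I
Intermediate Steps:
O = I*√30 (O = √(-30) = I*√30 ≈ 5.4772*I)
p = 216/65 + I*√30/65 (p = 3 - (I*√30 + 21)/(-33 - 32) = 3 - (21 + I*√30)/(-65) = 3 - (21 + I*√30)*(-1)/65 = 3 - (-21/65 - I*√30/65) = 3 + (21/65 + I*√30/65) = 216/65 + I*√30/65 ≈ 3.3231 + 0.084265*I)
h(d, Z) = √(Z² + d²)
-h(p, -48) = -√((-48)² + (216/65 + I*√30/65)²) = -√(2304 + (216/65 + I*√30/65)²)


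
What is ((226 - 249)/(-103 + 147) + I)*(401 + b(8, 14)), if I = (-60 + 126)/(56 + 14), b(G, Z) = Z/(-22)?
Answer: 712347/4235 ≈ 168.20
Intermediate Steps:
b(G, Z) = -Z/22 (b(G, Z) = Z*(-1/22) = -Z/22)
I = 33/35 (I = 66/70 = 66*(1/70) = 33/35 ≈ 0.94286)
((226 - 249)/(-103 + 147) + I)*(401 + b(8, 14)) = ((226 - 249)/(-103 + 147) + 33/35)*(401 - 1/22*14) = (-23/44 + 33/35)*(401 - 7/11) = (-23*1/44 + 33/35)*(4404/11) = (-23/44 + 33/35)*(4404/11) = (647/1540)*(4404/11) = 712347/4235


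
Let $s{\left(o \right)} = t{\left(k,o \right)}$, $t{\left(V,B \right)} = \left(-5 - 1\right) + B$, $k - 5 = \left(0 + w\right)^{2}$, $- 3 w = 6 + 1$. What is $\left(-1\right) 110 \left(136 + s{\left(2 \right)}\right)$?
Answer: $-14520$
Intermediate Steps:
$w = - \frac{7}{3}$ ($w = - \frac{6 + 1}{3} = \left(- \frac{1}{3}\right) 7 = - \frac{7}{3} \approx -2.3333$)
$k = \frac{94}{9}$ ($k = 5 + \left(0 - \frac{7}{3}\right)^{2} = 5 + \left(- \frac{7}{3}\right)^{2} = 5 + \frac{49}{9} = \frac{94}{9} \approx 10.444$)
$t{\left(V,B \right)} = -6 + B$
$s{\left(o \right)} = -6 + o$
$\left(-1\right) 110 \left(136 + s{\left(2 \right)}\right) = \left(-1\right) 110 \left(136 + \left(-6 + 2\right)\right) = - 110 \left(136 - 4\right) = \left(-110\right) 132 = -14520$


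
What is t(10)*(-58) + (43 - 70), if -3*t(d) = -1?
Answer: -139/3 ≈ -46.333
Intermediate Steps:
t(d) = ⅓ (t(d) = -⅓*(-1) = ⅓)
t(10)*(-58) + (43 - 70) = (⅓)*(-58) + (43 - 70) = -58/3 - 27 = -139/3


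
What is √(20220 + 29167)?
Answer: √49387 ≈ 222.23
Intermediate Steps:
√(20220 + 29167) = √49387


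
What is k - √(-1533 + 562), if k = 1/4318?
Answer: 1/4318 - I*√971 ≈ 0.00023159 - 31.161*I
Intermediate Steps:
k = 1/4318 ≈ 0.00023159
k - √(-1533 + 562) = 1/4318 - √(-1533 + 562) = 1/4318 - √(-971) = 1/4318 - I*√971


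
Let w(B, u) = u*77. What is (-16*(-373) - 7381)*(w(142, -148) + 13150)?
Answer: -2478402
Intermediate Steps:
w(B, u) = 77*u
(-16*(-373) - 7381)*(w(142, -148) + 13150) = (-16*(-373) - 7381)*(77*(-148) + 13150) = (5968 - 7381)*(-11396 + 13150) = -1413*1754 = -2478402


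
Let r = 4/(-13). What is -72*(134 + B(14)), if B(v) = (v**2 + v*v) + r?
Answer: -492048/13 ≈ -37850.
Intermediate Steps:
r = -4/13 (r = 4*(-1/13) = -4/13 ≈ -0.30769)
B(v) = -4/13 + 2*v**2 (B(v) = (v**2 + v*v) - 4/13 = (v**2 + v**2) - 4/13 = 2*v**2 - 4/13 = -4/13 + 2*v**2)
-72*(134 + B(14)) = -72*(134 + (-4/13 + 2*14**2)) = -72*(134 + (-4/13 + 2*196)) = -72*(134 + (-4/13 + 392)) = -72*(134 + 5092/13) = -72*6834/13 = -492048/13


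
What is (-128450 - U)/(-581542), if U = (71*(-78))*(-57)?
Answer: 222058/290771 ≈ 0.76369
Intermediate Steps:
U = 315666 (U = -5538*(-57) = 315666)
(-128450 - U)/(-581542) = (-128450 - 1*315666)/(-581542) = (-128450 - 315666)*(-1/581542) = -444116*(-1/581542) = 222058/290771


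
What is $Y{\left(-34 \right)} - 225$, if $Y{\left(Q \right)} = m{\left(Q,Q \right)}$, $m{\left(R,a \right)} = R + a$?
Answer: $-293$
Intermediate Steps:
$Y{\left(Q \right)} = 2 Q$ ($Y{\left(Q \right)} = Q + Q = 2 Q$)
$Y{\left(-34 \right)} - 225 = 2 \left(-34\right) - 225 = -68 - 225 = -293$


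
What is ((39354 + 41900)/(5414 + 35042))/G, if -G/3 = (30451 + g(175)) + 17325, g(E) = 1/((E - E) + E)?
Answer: -7109725/507366847884 ≈ -1.4013e-5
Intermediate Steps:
g(E) = 1/E (g(E) = 1/(0 + E) = 1/E)
G = -25082403/175 (G = -3*((30451 + 1/175) + 17325) = -3*(5328926/175 + 17325) = -3*8360801/175 = -25082403/175 ≈ -1.4333e+5)
((39354 + 41900)/(5414 + 35042))/G = ((39354 + 41900)/(5414 + 35042))/(-25082403/175) = (81254/40456)*(-175/25082403) = (81254*(1/40456))*(-175/25082403) = (40627/20228)*(-175/25082403) = -7109725/507366847884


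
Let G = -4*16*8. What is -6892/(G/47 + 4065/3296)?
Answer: 1067653504/1496497 ≈ 713.44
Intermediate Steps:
G = -512 (G = -64*8 = -512)
-6892/(G/47 + 4065/3296) = -6892/(-512/47 + 4065/3296) = -6892/(-1496497/154912) = -6892*(-154912/1496497) = 1067653504/1496497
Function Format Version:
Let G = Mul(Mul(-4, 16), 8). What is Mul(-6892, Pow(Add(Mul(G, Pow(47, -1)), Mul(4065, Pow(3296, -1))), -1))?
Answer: Rational(1067653504, 1496497) ≈ 713.44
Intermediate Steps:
G = -512 (G = Mul(-64, 8) = -512)
Mul(-6892, Pow(Add(Mul(G, Pow(47, -1)), Mul(4065, Pow(3296, -1))), -1)) = Mul(-6892, Pow(Add(Mul(-512, Pow(47, -1)), Mul(4065, Pow(3296, -1))), -1)) = Mul(-6892, Pow(Add(Mul(-512, Rational(1, 47)), Mul(4065, Rational(1, 3296))), -1)) = Mul(-6892, Pow(Add(Rational(-512, 47), Rational(4065, 3296)), -1)) = Mul(-6892, Pow(Rational(-1496497, 154912), -1)) = Mul(-6892, Rational(-154912, 1496497)) = Rational(1067653504, 1496497)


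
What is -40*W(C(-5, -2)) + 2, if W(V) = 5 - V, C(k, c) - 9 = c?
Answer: 82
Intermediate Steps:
C(k, c) = 9 + c
-40*W(C(-5, -2)) + 2 = -40*(5 - (9 - 2)) + 2 = -40*(5 - 1*7) + 2 = -40*(5 - 7) + 2 = -40*(-2) + 2 = 80 + 2 = 82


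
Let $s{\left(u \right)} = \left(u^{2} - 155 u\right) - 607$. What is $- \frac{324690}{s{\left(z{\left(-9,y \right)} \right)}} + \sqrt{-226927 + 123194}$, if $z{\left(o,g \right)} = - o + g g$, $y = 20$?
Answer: $- \frac{324690}{103279} + 7 i \sqrt{2117} \approx -3.1438 + 322.08 i$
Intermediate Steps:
$z{\left(o,g \right)} = g^{2} - o$ ($z{\left(o,g \right)} = - o + g^{2} = g^{2} - o$)
$s{\left(u \right)} = -607 + u^{2} - 155 u$
$- \frac{324690}{s{\left(z{\left(-9,y \right)} \right)}} + \sqrt{-226927 + 123194} = - \frac{324690}{-607 + \left(20^{2} - -9\right)^{2} - 155 \left(20^{2} - -9\right)} + \sqrt{-226927 + 123194} = - \frac{324690}{-607 + \left(400 + 9\right)^{2} - 155 \left(400 + 9\right)} + \sqrt{-103733} = - \frac{324690}{-607 + 409^{2} - 63395} + 7 i \sqrt{2117} = - \frac{324690}{-607 + 167281 - 63395} + 7 i \sqrt{2117} = - \frac{324690}{103279} + 7 i \sqrt{2117}$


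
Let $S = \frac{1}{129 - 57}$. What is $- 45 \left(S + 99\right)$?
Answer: $- \frac{35645}{8} \approx -4455.6$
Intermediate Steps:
$S = \frac{1}{72} \approx 0.013889$
$- 45 \left(S + 99\right) = - 45 \left(\frac{1}{72} + 99\right) = \left(-45\right) \frac{7129}{72} = - \frac{35645}{8}$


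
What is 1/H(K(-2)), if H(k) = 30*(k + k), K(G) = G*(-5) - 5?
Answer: 1/300 ≈ 0.0033333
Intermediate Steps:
K(G) = -5 - 5*G (K(G) = -5*G - 5 = -5 - 5*G)
H(k) = 60*k (H(k) = 30*(2*k) = 60*k)
1/H(K(-2)) = 1/(60*(-5 - 5*(-2))) = 1/(60*(-5 + 10)) = 1/(60*5) = 1/300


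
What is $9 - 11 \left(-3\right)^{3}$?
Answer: $306$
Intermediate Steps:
$9 - 11 \left(-3\right)^{3} = 9 - -297 = 9 + 297 = 306$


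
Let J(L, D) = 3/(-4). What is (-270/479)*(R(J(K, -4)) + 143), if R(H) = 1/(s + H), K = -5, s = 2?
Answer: -38826/479 ≈ -81.056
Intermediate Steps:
J(L, D) = -¾ (J(L, D) = 3*(-¼) = -¾)
R(H) = 1/(2 + H)
(-270/479)*(R(J(K, -4)) + 143) = (-270/479)*(1/(2 - ¾) + 143) = (-270*1/479)*(1/(5/4) + 143) = -270*(⅘ + 143)/479 = -270/479*719/5 = -38826/479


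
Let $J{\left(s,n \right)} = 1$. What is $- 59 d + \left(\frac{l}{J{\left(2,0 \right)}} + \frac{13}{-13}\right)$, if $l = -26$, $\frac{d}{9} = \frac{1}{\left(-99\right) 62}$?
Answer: $- \frac{18355}{682} \approx -26.913$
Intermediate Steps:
$d = - \frac{1}{682}$ ($d = 9 \frac{1}{\left(-99\right) 62} = 9 \left(\left(- \frac{1}{99}\right) \frac{1}{62}\right) = 9 \left(- \frac{1}{6138}\right) = - \frac{1}{682} \approx -0.0014663$)
$- 59 d + \left(\frac{l}{J{\left(2,0 \right)}} + \frac{13}{-13}\right) = \left(-59\right) \left(- \frac{1}{682}\right) + \left(- \frac{26}{1} + \frac{13}{-13}\right) = \frac{59}{682} + \left(\left(-26\right) 1 + 13 \left(- \frac{1}{13}\right)\right) = \frac{59}{682} - 27 = - \frac{18355}{682}$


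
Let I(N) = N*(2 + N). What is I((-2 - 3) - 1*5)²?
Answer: 6400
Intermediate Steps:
I((-2 - 3) - 1*5)² = (((-2 - 3) - 1*5)*(2 + ((-2 - 3) - 1*5)))² = ((-5 - 5)*(2 + (-5 - 5)))² = (-10*(2 - 10))² = (-10*(-8))² = 80² = 6400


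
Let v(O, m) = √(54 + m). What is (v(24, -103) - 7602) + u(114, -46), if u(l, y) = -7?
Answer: -7609 + 7*I ≈ -7609.0 + 7.0*I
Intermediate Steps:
(v(24, -103) - 7602) + u(114, -46) = (√(54 - 103) - 7602) - 7 = (√(-49) - 7602) - 7 = (7*I - 7602) - 7 = (-7602 + 7*I) - 7 = -7609 + 7*I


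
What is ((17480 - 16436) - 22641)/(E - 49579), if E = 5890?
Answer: 7199/14563 ≈ 0.49434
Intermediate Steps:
((17480 - 16436) - 22641)/(E - 49579) = ((17480 - 16436) - 22641)/(5890 - 49579) = (1044 - 22641)/(-43689) = -21597*(-1/43689) = 7199/14563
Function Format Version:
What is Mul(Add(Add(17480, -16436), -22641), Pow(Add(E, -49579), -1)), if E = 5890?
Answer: Rational(7199, 14563) ≈ 0.49434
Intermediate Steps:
Mul(Add(Add(17480, -16436), -22641), Pow(Add(E, -49579), -1)) = Mul(Add(Add(17480, -16436), -22641), Pow(Add(5890, -49579), -1)) = Mul(Add(1044, -22641), Pow(-43689, -1)) = Mul(-21597, Rational(-1, 43689)) = Rational(7199, 14563)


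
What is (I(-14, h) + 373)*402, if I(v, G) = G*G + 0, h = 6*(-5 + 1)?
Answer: 381498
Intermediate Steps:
h = -24 (h = 6*(-4) = -24)
I(v, G) = G² (I(v, G) = G² + 0 = G²)
(I(-14, h) + 373)*402 = ((-24)² + 373)*402 = (576 + 373)*402 = 949*402 = 381498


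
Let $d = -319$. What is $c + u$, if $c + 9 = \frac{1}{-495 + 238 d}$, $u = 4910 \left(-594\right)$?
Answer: $- \frac{222873924934}{76417} \approx -2.9165 \cdot 10^{6}$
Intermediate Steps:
$u = -2916540$
$c = - \frac{687754}{76417}$ ($c = -9 + \frac{1}{-495 + 238 \left(-319\right)} = -9 + \frac{1}{-495 - 75922} = -9 + \frac{1}{-76417} = -9 - \frac{1}{76417} = - \frac{687754}{76417} \approx -9.0$)
$c + u = - \frac{687754}{76417} - 2916540 = - \frac{222873924934}{76417}$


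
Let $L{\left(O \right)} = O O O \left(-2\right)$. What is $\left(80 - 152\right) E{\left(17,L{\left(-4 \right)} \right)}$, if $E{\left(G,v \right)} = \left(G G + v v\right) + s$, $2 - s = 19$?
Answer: $-1199232$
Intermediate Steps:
$s = -17$ ($s = 2 - 19 = -17$)
$L{\left(O \right)} = - 2 O^{3}$ ($L{\left(O \right)} = O O^{2} \left(-2\right) = O^{3} \left(-2\right) = - 2 O^{3}$)
$E{\left(G,v \right)} = -17 + G^{2} + v^{2}$ ($E{\left(G,v \right)} = \left(G G + v v\right) - 17 = \left(G^{2} + v^{2}\right) - 17 = -17 + G^{2} + v^{2}$)
$\left(80 - 152\right) E{\left(17,L{\left(-4 \right)} \right)} = \left(80 - 152\right) \left(-17 + 17^{2} + \left(- 2 \left(-4\right)^{3}\right)^{2}\right) = - 72 \left(-17 + 289 + \left(\left(-2\right) \left(-64\right)\right)^{2}\right) = - 72 \left(-17 + 289 + 128^{2}\right) = - 72 \left(-17 + 289 + 16384\right) = \left(-72\right) 16656 = -1199232$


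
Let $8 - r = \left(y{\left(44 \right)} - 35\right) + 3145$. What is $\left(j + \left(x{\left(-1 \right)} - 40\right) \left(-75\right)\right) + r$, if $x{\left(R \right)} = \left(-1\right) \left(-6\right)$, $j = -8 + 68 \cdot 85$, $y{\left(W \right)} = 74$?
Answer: $5146$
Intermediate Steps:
$j = 5772$ ($j = -8 + 5780 = 5772$)
$x{\left(R \right)} = 6$
$r = -3176$ ($r = 8 - \left(\left(74 - 35\right) + 3145\right) = 8 - \left(39 + 3145\right) = 8 - 3184 = -3176$)
$\left(j + \left(x{\left(-1 \right)} - 40\right) \left(-75\right)\right) + r = \left(5772 + \left(6 - 40\right) \left(-75\right)\right) - 3176 = \left(5772 - -2550\right) - 3176 = \left(5772 + 2550\right) - 3176 = 8322 - 3176 = 5146$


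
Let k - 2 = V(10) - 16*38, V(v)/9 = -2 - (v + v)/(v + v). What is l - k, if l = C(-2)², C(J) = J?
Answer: 637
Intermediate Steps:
V(v) = -27 (V(v) = 9*(-2 - (v + v)/(v + v)) = 9*(-2 - 2*v/(2*v)) = 9*(-2 - 2*v*1/(2*v)) = 9*(-2 - 1*1) = 9*(-2 - 1) = 9*(-3) = -27)
l = 4 (l = (-2)² = 4)
k = -633 (k = 2 + (-27 - 16*38) = 2 + (-27 - 608) = 2 - 635 = -633)
l - k = 4 - 1*(-633) = 4 + 633 = 637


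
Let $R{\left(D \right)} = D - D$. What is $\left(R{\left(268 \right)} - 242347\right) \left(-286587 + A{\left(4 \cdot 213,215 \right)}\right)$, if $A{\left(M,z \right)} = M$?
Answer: $69247020045$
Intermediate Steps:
$R{\left(D \right)} = 0$
$\left(R{\left(268 \right)} - 242347\right) \left(-286587 + A{\left(4 \cdot 213,215 \right)}\right) = \left(0 - 242347\right) \left(-286587 + 4 \cdot 213\right) = - 242347 \left(-286587 + 852\right) = \left(-242347\right) \left(-285735\right) = 69247020045$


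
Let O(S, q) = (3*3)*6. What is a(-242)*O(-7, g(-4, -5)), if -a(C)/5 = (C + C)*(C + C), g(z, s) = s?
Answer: -63249120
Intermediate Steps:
a(C) = -20*C² (a(C) = -5*(C + C)*(C + C) = -5*2*C*2*C = -20*C²)
O(S, q) = 54 (O(S, q) = 9*6 = 54)
a(-242)*O(-7, g(-4, -5)) = -20*(-242)²*54 = -20*58564*54 = -1171280*54 = -63249120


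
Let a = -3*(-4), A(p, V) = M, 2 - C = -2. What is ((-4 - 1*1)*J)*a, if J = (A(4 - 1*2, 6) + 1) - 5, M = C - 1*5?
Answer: 300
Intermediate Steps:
C = 4 (C = 2 - 1*(-2) = 2 + 2 = 4)
M = -1 (M = 4 - 1*5 = 4 - 5 = -1)
A(p, V) = -1
a = 12
J = -5 (J = (-1 + 1) - 5 = 0 - 5 = -5)
((-4 - 1*1)*J)*a = ((-4 - 1*1)*(-5))*12 = ((-4 - 1)*(-5))*12 = -5*(-5)*12 = 25*12 = 300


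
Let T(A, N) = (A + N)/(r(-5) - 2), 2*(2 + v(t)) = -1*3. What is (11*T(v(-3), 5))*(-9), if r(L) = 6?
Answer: -297/8 ≈ -37.125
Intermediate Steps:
v(t) = -7/2 (v(t) = -2 + (-1*3)/2 = -2 + (1/2)*(-3) = -2 - 3/2 = -7/2)
T(A, N) = A/4 + N/4 (T(A, N) = (A + N)/(6 - 2) = (A + N)/4 = (A + N)*(1/4) = A/4 + N/4)
(11*T(v(-3), 5))*(-9) = (11*((1/4)*(-7/2) + (1/4)*5))*(-9) = (11*(-7/8 + 5/4))*(-9) = (11*(3/8))*(-9) = (33/8)*(-9) = -297/8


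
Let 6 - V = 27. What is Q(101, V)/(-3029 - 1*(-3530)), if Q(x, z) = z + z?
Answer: -14/167 ≈ -0.083832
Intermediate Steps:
V = -21 (V = 6 - 1*27 = 6 - 27 = -21)
Q(x, z) = 2*z
Q(101, V)/(-3029 - 1*(-3530)) = (2*(-21))/(-3029 - 1*(-3530)) = -42/(-3029 + 3530) = -42/501 = -42*1/501 = -14/167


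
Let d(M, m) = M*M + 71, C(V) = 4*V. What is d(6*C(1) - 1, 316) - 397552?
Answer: -396952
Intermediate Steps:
d(M, m) = 71 + M**2 (d(M, m) = M**2 + 71 = 71 + M**2)
d(6*C(1) - 1, 316) - 397552 = (71 + (6*(4*1) - 1)**2) - 397552 = (71 + (6*4 - 1)**2) - 397552 = (71 + (24 - 1)**2) - 397552 = (71 + 23**2) - 397552 = (71 + 529) - 397552 = 600 - 397552 = -396952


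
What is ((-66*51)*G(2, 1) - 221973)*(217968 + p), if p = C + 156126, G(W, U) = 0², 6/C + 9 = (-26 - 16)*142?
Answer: -165330185572896/1991 ≈ -8.3039e+10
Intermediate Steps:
C = -2/1991 (C = 6/(-9 + (-26 - 16)*142) = 6/(-9 - 42*142) = 6/(-9 - 5964) = 6/(-5973) = 6*(-1/5973) = -2/1991 ≈ -0.0010045)
G(W, U) = 0
p = 310846864/1991 (p = -2/1991 + 156126 = 310846864/1991 ≈ 1.5613e+5)
((-66*51)*G(2, 1) - 221973)*(217968 + p) = (-66*51*0 - 221973)*(217968 + 310846864/1991) = (-3366*0 - 221973)*(744821152/1991) = (0 - 221973)*(744821152/1991) = -221973*744821152/1991 = -165330185572896/1991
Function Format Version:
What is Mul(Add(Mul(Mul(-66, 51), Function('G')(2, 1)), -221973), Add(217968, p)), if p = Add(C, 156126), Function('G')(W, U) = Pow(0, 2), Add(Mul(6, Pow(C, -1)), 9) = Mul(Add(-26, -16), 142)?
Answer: Rational(-165330185572896, 1991) ≈ -8.3039e+10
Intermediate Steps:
C = Rational(-2, 1991) (C = Mul(6, Pow(Add(-9, Mul(Add(-26, -16), 142)), -1)) = Mul(6, Pow(Add(-9, Mul(-42, 142)), -1)) = Mul(6, Pow(Add(-9, -5964), -1)) = Mul(6, Pow(-5973, -1)) = Mul(6, Rational(-1, 5973)) = Rational(-2, 1991) ≈ -0.0010045)
Function('G')(W, U) = 0
p = Rational(310846864, 1991) (p = Add(Rational(-2, 1991), 156126) = Rational(310846864, 1991) ≈ 1.5613e+5)
Mul(Add(Mul(Mul(-66, 51), Function('G')(2, 1)), -221973), Add(217968, p)) = Mul(Add(Mul(Mul(-66, 51), 0), -221973), Add(217968, Rational(310846864, 1991))) = Mul(Add(Mul(-3366, 0), -221973), Rational(744821152, 1991)) = Mul(Add(0, -221973), Rational(744821152, 1991)) = Mul(-221973, Rational(744821152, 1991)) = Rational(-165330185572896, 1991)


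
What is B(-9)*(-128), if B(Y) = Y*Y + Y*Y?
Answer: -20736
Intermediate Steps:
B(Y) = 2*Y² (B(Y) = Y² + Y² = 2*Y²)
B(-9)*(-128) = (2*(-9)²)*(-128) = (2*81)*(-128) = 162*(-128) = -20736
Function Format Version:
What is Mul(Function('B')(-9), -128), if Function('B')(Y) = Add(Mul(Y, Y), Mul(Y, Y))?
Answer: -20736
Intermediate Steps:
Function('B')(Y) = Mul(2, Pow(Y, 2)) (Function('B')(Y) = Add(Pow(Y, 2), Pow(Y, 2)) = Mul(2, Pow(Y, 2)))
Mul(Function('B')(-9), -128) = Mul(Mul(2, Pow(-9, 2)), -128) = Mul(Mul(2, 81), -128) = Mul(162, -128) = -20736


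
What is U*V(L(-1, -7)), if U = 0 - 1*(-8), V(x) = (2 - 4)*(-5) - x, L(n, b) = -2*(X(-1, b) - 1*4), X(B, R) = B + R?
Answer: -112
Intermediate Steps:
L(n, b) = 10 - 2*b (L(n, b) = -2*((-1 + b) - 1*4) = -2*((-1 + b) - 4) = -2*(-5 + b) = 10 - 2*b)
V(x) = 10 - x (V(x) = -2*(-5) - x = 10 - x)
U = 8 (U = 0 + 8 = 8)
U*V(L(-1, -7)) = 8*(10 - (10 - 2*(-7))) = 8*(10 - (10 + 14)) = 8*(10 - 1*24) = 8*(10 - 24) = 8*(-14) = -112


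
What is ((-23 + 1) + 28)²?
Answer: 36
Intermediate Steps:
((-23 + 1) + 28)² = (-22 + 28)² = 6² = 36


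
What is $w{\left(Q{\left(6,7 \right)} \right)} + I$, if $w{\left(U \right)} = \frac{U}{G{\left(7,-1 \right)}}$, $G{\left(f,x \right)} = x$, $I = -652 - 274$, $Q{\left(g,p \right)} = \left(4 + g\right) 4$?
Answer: $-966$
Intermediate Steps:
$Q{\left(g,p \right)} = 16 + 4 g$
$I = -926$
$w{\left(U \right)} = - U$ ($w{\left(U \right)} = \frac{U}{-1} = U \left(-1\right) = - U$)
$w{\left(Q{\left(6,7 \right)} \right)} + I = - (16 + 4 \cdot 6) - 926 = - (16 + 24) - 926 = \left(-1\right) 40 - 926 = -40 - 926 = -966$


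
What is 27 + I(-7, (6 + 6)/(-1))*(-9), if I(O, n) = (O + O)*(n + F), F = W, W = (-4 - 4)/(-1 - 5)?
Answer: -1317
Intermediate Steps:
W = 4/3 (W = -8/(-6) = -8*(-1/6) = 4/3 ≈ 1.3333)
F = 4/3 ≈ 1.3333
I(O, n) = 2*O*(4/3 + n) (I(O, n) = (O + O)*(n + 4/3) = (2*O)*(4/3 + n) = 2*O*(4/3 + n))
27 + I(-7, (6 + 6)/(-1))*(-9) = 27 + ((2/3)*(-7)*(4 + 3*((6 + 6)/(-1))))*(-9) = 27 + ((2/3)*(-7)*(4 + 3*(12*(-1))))*(-9) = 27 + ((2/3)*(-7)*(4 + 3*(-12)))*(-9) = 27 + ((2/3)*(-7)*(4 - 36))*(-9) = 27 + ((2/3)*(-7)*(-32))*(-9) = 27 + (448/3)*(-9) = 27 - 1344 = -1317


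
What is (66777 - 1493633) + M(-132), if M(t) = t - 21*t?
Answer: -1424216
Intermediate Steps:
M(t) = -20*t
(66777 - 1493633) + M(-132) = (66777 - 1493633) - 20*(-132) = -1426856 + 2640 = -1424216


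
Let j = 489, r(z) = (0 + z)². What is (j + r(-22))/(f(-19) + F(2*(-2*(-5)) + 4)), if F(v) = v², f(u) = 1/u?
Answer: 18487/10943 ≈ 1.6894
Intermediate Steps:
r(z) = z²
(j + r(-22))/(f(-19) + F(2*(-2*(-5)) + 4)) = (489 + (-22)²)/(1/(-19) + (2*(-2*(-5)) + 4)²) = (489 + 484)/(-1/19 + (2*10 + 4)²) = 973/(-1/19 + (20 + 4)²) = 973/(-1/19 + 24²) = 973/(-1/19 + 576) = 973/(10943/19) = 973*(19/10943) = 18487/10943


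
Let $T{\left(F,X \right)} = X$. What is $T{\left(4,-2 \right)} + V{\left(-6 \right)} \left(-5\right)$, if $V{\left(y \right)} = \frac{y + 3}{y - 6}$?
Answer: $- \frac{13}{4} \approx -3.25$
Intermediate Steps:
$V{\left(y \right)} = \frac{3 + y}{-6 + y}$
$T{\left(4,-2 \right)} + V{\left(-6 \right)} \left(-5\right) = -2 + \frac{3 - 6}{-6 - 6} \left(-5\right) = -2 + \frac{1}{-12} \left(-3\right) \left(-5\right) = -2 + \left(- \frac{1}{12}\right) \left(-3\right) \left(-5\right) = -2 + \frac{1}{4} \left(-5\right) = -2 - \frac{5}{4} = - \frac{13}{4}$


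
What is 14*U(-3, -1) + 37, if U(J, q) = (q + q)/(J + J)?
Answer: 125/3 ≈ 41.667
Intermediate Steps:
U(J, q) = q/J (U(J, q) = (2*q)/((2*J)) = (2*q)*(1/(2*J)) = q/J)
14*U(-3, -1) + 37 = 14*(-1/(-3)) + 37 = 14*(-1*(-⅓)) + 37 = 14*(⅓) + 37 = 14/3 + 37 = 125/3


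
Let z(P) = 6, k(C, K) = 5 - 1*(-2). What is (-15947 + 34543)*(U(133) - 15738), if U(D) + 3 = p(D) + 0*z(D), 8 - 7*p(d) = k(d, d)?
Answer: -2049018856/7 ≈ -2.9272e+8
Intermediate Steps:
k(C, K) = 7 (k(C, K) = 5 + 2 = 7)
p(d) = ⅐ (p(d) = 8/7 - ⅐*7 = 8/7 - 1 = ⅐)
U(D) = -20/7 (U(D) = -3 + (⅐ + 0*6) = -3 + (⅐ + 0) = -3 + ⅐ = -20/7)
(-15947 + 34543)*(U(133) - 15738) = (-15947 + 34543)*(-20/7 - 15738) = 18596*(-110186/7) = -2049018856/7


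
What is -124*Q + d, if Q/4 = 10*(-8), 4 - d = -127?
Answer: 39811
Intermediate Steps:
d = 131 (d = 4 - 1*(-127) = 4 + 127 = 131)
Q = -320 (Q = 4*(10*(-8)) = 4*(-80) = -320)
-124*Q + d = -124*(-320) + 131 = 39680 + 131 = 39811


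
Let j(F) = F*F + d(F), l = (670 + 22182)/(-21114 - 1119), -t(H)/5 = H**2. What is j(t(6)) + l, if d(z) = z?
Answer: 716324408/22233 ≈ 32219.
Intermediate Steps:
t(H) = -5*H**2
l = -22852/22233 (l = 22852/(-22233) = 22852*(-1/22233) = -22852/22233 ≈ -1.0278)
j(F) = F + F**2 (j(F) = F*F + F = F**2 + F = F + F**2)
j(t(6)) + l = (-5*6**2)*(1 - 5*6**2) - 22852/22233 = (-5*36)*(1 - 5*36) - 22852/22233 = -180*(1 - 180) - 22852/22233 = -180*(-179) - 22852/22233 = 32220 - 22852/22233 = 716324408/22233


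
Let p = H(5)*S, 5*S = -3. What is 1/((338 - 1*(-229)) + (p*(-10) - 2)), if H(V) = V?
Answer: 1/595 ≈ 0.0016807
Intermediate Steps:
S = -⅗ (S = (⅕)*(-3) = -⅗ ≈ -0.60000)
p = -3 (p = 5*(-⅗) = -3)
1/((338 - 1*(-229)) + (p*(-10) - 2)) = 1/((338 - 1*(-229)) + (-3*(-10) - 2)) = 1/((338 + 229) + (30 - 2)) = 1/(567 + 28) = 1/595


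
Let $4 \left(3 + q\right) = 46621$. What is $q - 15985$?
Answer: $- \frac{17331}{4} \approx -4332.8$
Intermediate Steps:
$q = \frac{46609}{4}$ ($q = -3 + \frac{1}{4} \cdot 46621 = -3 + \frac{46621}{4} = \frac{46609}{4} \approx 11652.0$)
$q - 15985 = \frac{46609}{4} - 15985 = - \frac{17331}{4}$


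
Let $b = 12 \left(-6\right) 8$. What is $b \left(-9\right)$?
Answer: $5184$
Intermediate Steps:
$b = -576$ ($b = \left(-72\right) 8 = -576$)
$b \left(-9\right) = \left(-576\right) \left(-9\right) = 5184$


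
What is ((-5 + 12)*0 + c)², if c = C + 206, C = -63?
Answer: 20449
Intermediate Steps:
c = 143 (c = -63 + 206 = 143)
((-5 + 12)*0 + c)² = ((-5 + 12)*0 + 143)² = (7*0 + 143)² = (0 + 143)² = 143² = 20449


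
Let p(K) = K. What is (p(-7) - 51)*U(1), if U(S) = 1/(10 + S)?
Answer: -58/11 ≈ -5.2727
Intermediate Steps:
(p(-7) - 51)*U(1) = (-7 - 51)/(10 + 1) = -58/11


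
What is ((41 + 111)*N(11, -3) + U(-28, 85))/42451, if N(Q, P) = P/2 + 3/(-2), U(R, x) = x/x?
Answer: -455/42451 ≈ -0.010718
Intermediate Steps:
U(R, x) = 1
N(Q, P) = -3/2 + P/2 (N(Q, P) = P*(1/2) + 3*(-1/2) = P/2 - 3/2 = -3/2 + P/2)
((41 + 111)*N(11, -3) + U(-28, 85))/42451 = ((41 + 111)*(-3/2 + (1/2)*(-3)) + 1)/42451 = (152*(-3/2 - 3/2) + 1)*(1/42451) = (152*(-3) + 1)*(1/42451) = (-456 + 1)*(1/42451) = -455*1/42451 = -455/42451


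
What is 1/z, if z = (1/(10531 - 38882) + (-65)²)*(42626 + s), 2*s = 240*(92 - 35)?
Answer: 28351/5925184591884 ≈ 4.7848e-9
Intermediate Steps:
s = 6840 (s = (240*(92 - 35))/2 = (240*57)/2 = (½)*13680 = 6840)
z = 5925184591884/28351 (z = (1/(10531 - 38882) + (-65)²)*(42626 + 6840) = (1/(-28351) + 4225)*49466 = (-1/28351 + 4225)*49466 = (119782974/28351)*49466 = 5925184591884/28351 ≈ 2.0899e+8)
1/z = 1/(5925184591884/28351) = 28351/5925184591884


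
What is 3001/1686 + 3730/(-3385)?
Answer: 773921/1141422 ≈ 0.67803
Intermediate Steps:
3001/1686 + 3730/(-3385) = 3001*(1/1686) + 3730*(-1/3385) = 3001/1686 - 746/677 = 773921/1141422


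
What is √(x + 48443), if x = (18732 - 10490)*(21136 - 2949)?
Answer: 3*√16660633 ≈ 12245.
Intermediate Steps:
x = 149897254 (x = 8242*18187 = 149897254)
√(x + 48443) = √(149897254 + 48443) = √149945697 = 3*√16660633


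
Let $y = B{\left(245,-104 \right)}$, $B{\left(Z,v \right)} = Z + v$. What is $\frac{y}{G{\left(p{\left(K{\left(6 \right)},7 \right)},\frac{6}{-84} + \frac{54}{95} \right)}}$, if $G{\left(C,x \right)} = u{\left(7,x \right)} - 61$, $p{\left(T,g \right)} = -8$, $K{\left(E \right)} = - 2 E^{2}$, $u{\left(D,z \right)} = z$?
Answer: $- \frac{62510}{26823} \approx -2.3305$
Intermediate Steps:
$y = 141$ ($y = 245 - 104 = 141$)
$G{\left(C,x \right)} = -61 + x$ ($G{\left(C,x \right)} = x - 61 = -61 + x$)
$\frac{y}{G{\left(p{\left(K{\left(6 \right)},7 \right)},\frac{6}{-84} + \frac{54}{95} \right)}} = \frac{141}{-61 + \left(\frac{6}{-84} + \frac{54}{95}\right)} = \frac{141}{-61 + \left(6 \left(- \frac{1}{84}\right) + 54 \cdot \frac{1}{95}\right)} = \frac{141}{-61 + \left(- \frac{1}{14} + \frac{54}{95}\right)} = \frac{141}{-61 + \frac{661}{1330}} = \frac{141}{- \frac{80469}{1330}} = 141 \left(- \frac{1330}{80469}\right) = - \frac{62510}{26823}$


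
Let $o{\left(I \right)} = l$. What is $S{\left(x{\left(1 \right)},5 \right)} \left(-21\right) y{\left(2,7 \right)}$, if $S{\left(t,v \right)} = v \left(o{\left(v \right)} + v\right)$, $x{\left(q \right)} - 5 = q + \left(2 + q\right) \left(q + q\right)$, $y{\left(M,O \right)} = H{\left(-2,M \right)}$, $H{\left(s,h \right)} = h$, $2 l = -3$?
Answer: $-735$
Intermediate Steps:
$l = - \frac{3}{2}$ ($l = \frac{1}{2} \left(-3\right) = - \frac{3}{2} \approx -1.5$)
$o{\left(I \right)} = - \frac{3}{2}$
$y{\left(M,O \right)} = M$
$x{\left(q \right)} = 5 + q + 2 q \left(2 + q\right)$ ($x{\left(q \right)} = 5 + \left(q + \left(2 + q\right) \left(q + q\right)\right) = 5 + \left(q + \left(2 + q\right) 2 q\right) = 5 + \left(q + 2 q \left(2 + q\right)\right) = 5 + q + 2 q \left(2 + q\right)$)
$S{\left(t,v \right)} = v \left(- \frac{3}{2} + v\right)$
$S{\left(x{\left(1 \right)},5 \right)} \left(-21\right) y{\left(2,7 \right)} = \frac{1}{2} \cdot 5 \left(-3 + 2 \cdot 5\right) \left(-21\right) 2 = \frac{1}{2} \cdot 5 \left(-3 + 10\right) \left(-21\right) 2 = \frac{1}{2} \cdot 5 \cdot 7 \left(-21\right) 2 = \frac{35}{2} \left(-21\right) 2 = \left(- \frac{735}{2}\right) 2 = -735$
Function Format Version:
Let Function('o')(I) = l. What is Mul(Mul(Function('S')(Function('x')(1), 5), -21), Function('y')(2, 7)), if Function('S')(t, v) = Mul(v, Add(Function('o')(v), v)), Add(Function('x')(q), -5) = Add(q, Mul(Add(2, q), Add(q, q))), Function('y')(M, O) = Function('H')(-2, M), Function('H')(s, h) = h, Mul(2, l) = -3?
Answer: -735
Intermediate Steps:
l = Rational(-3, 2) (l = Mul(Rational(1, 2), -3) = Rational(-3, 2) ≈ -1.5000)
Function('o')(I) = Rational(-3, 2)
Function('y')(M, O) = M
Function('x')(q) = Add(5, q, Mul(2, q, Add(2, q))) (Function('x')(q) = Add(5, Add(q, Mul(Add(2, q), Add(q, q)))) = Add(5, Add(q, Mul(Add(2, q), Mul(2, q)))) = Add(5, Add(q, Mul(2, q, Add(2, q)))) = Add(5, q, Mul(2, q, Add(2, q))))
Function('S')(t, v) = Mul(v, Add(Rational(-3, 2), v))
Mul(Mul(Function('S')(Function('x')(1), 5), -21), Function('y')(2, 7)) = Mul(Mul(Mul(Rational(1, 2), 5, Add(-3, Mul(2, 5))), -21), 2) = Mul(Mul(Mul(Rational(1, 2), 5, Add(-3, 10)), -21), 2) = Mul(Mul(Mul(Rational(1, 2), 5, 7), -21), 2) = Mul(Mul(Rational(35, 2), -21), 2) = Mul(Rational(-735, 2), 2) = -735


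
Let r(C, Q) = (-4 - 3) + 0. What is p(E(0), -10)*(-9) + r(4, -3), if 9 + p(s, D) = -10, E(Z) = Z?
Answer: 164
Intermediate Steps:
r(C, Q) = -7 (r(C, Q) = -7 + 0 = -7)
p(s, D) = -19 (p(s, D) = -9 - 10 = -19)
p(E(0), -10)*(-9) + r(4, -3) = -19*(-9) - 7 = 171 - 7 = 164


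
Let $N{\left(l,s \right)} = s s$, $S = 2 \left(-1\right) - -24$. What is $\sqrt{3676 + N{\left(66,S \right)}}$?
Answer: $8 \sqrt{65} \approx 64.498$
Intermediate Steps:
$S = 22$ ($S = -2 + 24 = 22$)
$N{\left(l,s \right)} = s^{2}$
$\sqrt{3676 + N{\left(66,S \right)}} = \sqrt{3676 + 22^{2}} = \sqrt{3676 + 484} = \sqrt{4160} = 8 \sqrt{65}$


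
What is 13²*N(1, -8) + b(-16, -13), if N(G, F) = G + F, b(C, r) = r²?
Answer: -1014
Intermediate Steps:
N(G, F) = F + G
13²*N(1, -8) + b(-16, -13) = 13²*(-8 + 1) + (-13)² = 169*(-7) + 169 = -1183 + 169 = -1014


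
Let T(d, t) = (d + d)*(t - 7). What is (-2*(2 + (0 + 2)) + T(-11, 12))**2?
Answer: 13924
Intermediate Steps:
T(d, t) = 2*d*(-7 + t) (T(d, t) = (2*d)*(-7 + t) = 2*d*(-7 + t))
(-2*(2 + (0 + 2)) + T(-11, 12))**2 = (-2*(2 + (0 + 2)) + 2*(-11)*(-7 + 12))**2 = (-2*(2 + 2) + 2*(-11)*5)**2 = (-2*4 - 110)**2 = (-8 - 110)**2 = (-118)**2 = 13924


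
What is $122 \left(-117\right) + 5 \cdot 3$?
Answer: $-14259$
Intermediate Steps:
$122 \left(-117\right) + 5 \cdot 3 = -14274 + 15 = -14259$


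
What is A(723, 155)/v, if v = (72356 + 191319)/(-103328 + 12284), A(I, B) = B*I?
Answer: -2040569172/52735 ≈ -38695.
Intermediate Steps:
v = -263675/91044 (v = 263675/(-91044) = 263675*(-1/91044) = -263675/91044 ≈ -2.8961)
A(723, 155)/v = (155*723)/(-263675/91044) = 112065*(-91044/263675) = -2040569172/52735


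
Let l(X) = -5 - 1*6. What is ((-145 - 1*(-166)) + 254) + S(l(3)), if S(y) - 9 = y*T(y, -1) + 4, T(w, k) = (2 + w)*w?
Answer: -801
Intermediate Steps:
l(X) = -11 (l(X) = -5 - 6 = -11)
T(w, k) = w*(2 + w)
S(y) = 13 + y²*(2 + y) (S(y) = 9 + (y*(y*(2 + y)) + 4) = 9 + (y²*(2 + y) + 4) = 9 + (4 + y²*(2 + y)) = 13 + y²*(2 + y))
((-145 - 1*(-166)) + 254) + S(l(3)) = ((-145 - 1*(-166)) + 254) + (13 + (-11)²*(2 - 11)) = ((-145 + 166) + 254) + (13 + 121*(-9)) = (21 + 254) + (13 - 1089) = 275 - 1076 = -801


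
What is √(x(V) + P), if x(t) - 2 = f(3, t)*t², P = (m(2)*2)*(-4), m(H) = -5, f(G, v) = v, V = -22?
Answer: I*√10606 ≈ 102.99*I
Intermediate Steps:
P = 40 (P = -5*2*(-4) = -10*(-4) = 40)
x(t) = 2 + t³ (x(t) = 2 + t*t² = 2 + t³)
√(x(V) + P) = √((2 + (-22)³) + 40) = √((2 - 10648) + 40) = √(-10646 + 40) = √(-10606) = I*√10606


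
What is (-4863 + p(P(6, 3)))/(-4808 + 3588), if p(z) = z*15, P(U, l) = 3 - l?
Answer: 4863/1220 ≈ 3.9861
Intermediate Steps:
p(z) = 15*z
(-4863 + p(P(6, 3)))/(-4808 + 3588) = (-4863 + 15*(3 - 1*3))/(-4808 + 3588) = (-4863 + 15*(3 - 3))/(-1220) = (-4863 + 15*0)*(-1/1220) = (-4863 + 0)*(-1/1220) = -4863*(-1/1220) = 4863/1220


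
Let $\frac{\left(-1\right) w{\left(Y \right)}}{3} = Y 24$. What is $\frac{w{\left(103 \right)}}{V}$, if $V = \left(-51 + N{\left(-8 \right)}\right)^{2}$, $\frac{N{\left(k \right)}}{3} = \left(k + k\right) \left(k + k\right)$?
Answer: $- \frac{824}{57121} \approx -0.014426$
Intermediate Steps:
$w{\left(Y \right)} = - 72 Y$ ($w{\left(Y \right)} = - 3 Y 24 = - 3 \cdot 24 Y = - 72 Y$)
$N{\left(k \right)} = 12 k^{2}$ ($N{\left(k \right)} = 3 \left(k + k\right) \left(k + k\right) = 3 \cdot 2 k 2 k = 3 \cdot 4 k^{2} = 12 k^{2}$)
$V = 514089$ ($V = \left(-51 + 12 \left(-8\right)^{2}\right)^{2} = \left(-51 + 12 \cdot 64\right)^{2} = \left(-51 + 768\right)^{2} = 717^{2} = 514089$)
$\frac{w{\left(103 \right)}}{V} = \frac{\left(-72\right) 103}{514089} = \left(-7416\right) \frac{1}{514089} = - \frac{824}{57121}$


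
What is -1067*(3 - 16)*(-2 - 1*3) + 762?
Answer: -68593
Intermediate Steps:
-1067*(3 - 16)*(-2 - 1*3) + 762 = -(-13871)*(-2 - 3) + 762 = -(-13871)*(-5) + 762 = -1067*65 + 762 = -69355 + 762 = -68593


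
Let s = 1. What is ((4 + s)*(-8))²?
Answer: 1600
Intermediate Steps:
((4 + s)*(-8))² = ((4 + 1)*(-8))² = (5*(-8))² = (-40)² = 1600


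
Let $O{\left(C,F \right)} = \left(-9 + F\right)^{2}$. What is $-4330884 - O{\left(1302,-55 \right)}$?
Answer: $-4334980$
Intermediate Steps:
$-4330884 - O{\left(1302,-55 \right)} = -4330884 - \left(-9 - 55\right)^{2} = -4330884 - \left(-64\right)^{2} = -4330884 - 4096 = -4334980$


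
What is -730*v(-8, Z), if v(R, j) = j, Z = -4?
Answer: 2920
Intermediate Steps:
-730*v(-8, Z) = -730*(-4) = 2920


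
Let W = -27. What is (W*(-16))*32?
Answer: 13824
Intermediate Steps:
(W*(-16))*32 = -27*(-16)*32 = 432*32 = 13824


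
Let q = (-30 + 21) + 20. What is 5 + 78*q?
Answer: 863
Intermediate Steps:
q = 11 (q = -9 + 20 = 11)
5 + 78*q = 5 + 78*11 = 5 + 858 = 863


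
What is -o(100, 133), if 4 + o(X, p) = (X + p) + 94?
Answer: -323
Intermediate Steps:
o(X, p) = 90 + X + p (o(X, p) = -4 + ((X + p) + 94) = -4 + (94 + X + p) = 90 + X + p)
-o(100, 133) = -(90 + 100 + 133) = -1*323 = -323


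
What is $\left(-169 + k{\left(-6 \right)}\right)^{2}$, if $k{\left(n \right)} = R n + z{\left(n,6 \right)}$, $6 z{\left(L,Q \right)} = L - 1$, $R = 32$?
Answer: $\frac{4721929}{36} \approx 1.3116 \cdot 10^{5}$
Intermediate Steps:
$z{\left(L,Q \right)} = - \frac{1}{6} + \frac{L}{6}$ ($z{\left(L,Q \right)} = \frac{L - 1}{6} = \frac{-1 + L}{6} = - \frac{1}{6} + \frac{L}{6}$)
$k{\left(n \right)} = - \frac{1}{6} + \frac{193 n}{6}$ ($k{\left(n \right)} = 32 n + \left(- \frac{1}{6} + \frac{n}{6}\right) = - \frac{1}{6} + \frac{193 n}{6}$)
$\left(-169 + k{\left(-6 \right)}\right)^{2} = \left(-169 + \left(- \frac{1}{6} + \frac{193}{6} \left(-6\right)\right)\right)^{2} = \left(-169 - \frac{1159}{6}\right)^{2} = \left(- \frac{2173}{6}\right)^{2} = \frac{4721929}{36}$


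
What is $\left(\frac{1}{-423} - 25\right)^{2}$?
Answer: $\frac{111851776}{178929} \approx 625.12$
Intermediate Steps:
$\left(\frac{1}{-423} - 25\right)^{2} = \left(- \frac{1}{423} - 25\right)^{2} = \left(- \frac{10576}{423}\right)^{2} = \frac{111851776}{178929}$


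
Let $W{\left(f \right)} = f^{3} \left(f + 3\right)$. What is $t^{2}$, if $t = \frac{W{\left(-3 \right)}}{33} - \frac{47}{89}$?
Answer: $\frac{2209}{7921} \approx 0.27888$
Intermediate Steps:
$W{\left(f \right)} = f^{3} \left(3 + f\right)$
$t = - \frac{47}{89}$ ($t = \frac{\left(-3\right)^{3} \left(3 - 3\right)}{33} - \frac{47}{89} = \left(-27\right) 0 \cdot \frac{1}{33} - \frac{47}{89} = 0 \cdot \frac{1}{33} - \frac{47}{89} = 0 - \frac{47}{89} = - \frac{47}{89} \approx -0.52809$)
$t^{2} = \left(- \frac{47}{89}\right)^{2} = \frac{2209}{7921}$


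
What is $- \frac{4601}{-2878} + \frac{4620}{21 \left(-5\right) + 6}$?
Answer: $- \frac{389117}{8634} \approx -45.068$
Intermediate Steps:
$- \frac{4601}{-2878} + \frac{4620}{21 \left(-5\right) + 6} = \left(-4601\right) \left(- \frac{1}{2878}\right) + \frac{4620}{-105 + 6} = \frac{4601}{2878} + \frac{4620}{-99} = \frac{4601}{2878} + 4620 \left(- \frac{1}{99}\right) = \frac{4601}{2878} - \frac{140}{3} = - \frac{389117}{8634}$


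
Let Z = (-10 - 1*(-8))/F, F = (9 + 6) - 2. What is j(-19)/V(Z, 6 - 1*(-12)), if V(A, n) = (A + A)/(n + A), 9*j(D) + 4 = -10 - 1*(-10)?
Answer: 232/9 ≈ 25.778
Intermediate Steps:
j(D) = -4/9 (j(D) = -4/9 + (-10 - 1*(-10))/9 = -4/9 + (-10 + 10)/9 = -4/9 + (1/9)*0 = -4/9 + 0 = -4/9)
F = 13 (F = 15 - 2 = 13)
Z = -2/13 (Z = (-10 - 1*(-8))/13 = (-10 + 8)*(1/13) = -2*1/13 = -2/13 ≈ -0.15385)
V(A, n) = 2*A/(A + n) (V(A, n) = (2*A)/(A + n) = 2*A/(A + n))
j(-19)/V(Z, 6 - 1*(-12)) = -4/(9*(2*(-2/13)/(-2/13 + (6 - 1*(-12))))) = -4/(9*(2*(-2/13)/(-2/13 + (6 + 12)))) = -4/(9*(2*(-2/13)/(-2/13 + 18))) = -4/(9*(2*(-2/13)/(232/13))) = -4/(9*(2*(-2/13)*(13/232))) = -4/(9*(-1/58)) = -4/9*(-58) = 232/9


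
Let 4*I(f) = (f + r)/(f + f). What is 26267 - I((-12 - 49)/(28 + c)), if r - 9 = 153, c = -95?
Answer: 12807381/488 ≈ 26245.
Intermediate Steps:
r = 162 (r = 9 + 153 = 162)
I(f) = (162 + f)/(8*f) (I(f) = ((f + 162)/(f + f))/4 = ((162 + f)/((2*f)))/4 = ((162 + f)*(1/(2*f)))/4 = ((162 + f)/(2*f))/4 = (162 + f)/(8*f))
26267 - I((-12 - 49)/(28 + c)) = 26267 - (162 + (-12 - 49)/(28 - 95))/(8*((-12 - 49)/(28 - 95))) = 26267 - (162 - 61/(-67))/(8*((-61/(-67)))) = 26267 - (162 - 61*(-1/67))/(8*((-61*(-1/67)))) = 26267 - (162 + 61/67)/(8*61/67) = 26267 - 67*10915/(8*61*67) = 26267 - 1*10915/488 = 26267 - 10915/488 = 12807381/488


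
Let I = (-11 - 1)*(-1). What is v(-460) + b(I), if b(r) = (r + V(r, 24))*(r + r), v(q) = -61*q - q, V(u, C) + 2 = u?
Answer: 29048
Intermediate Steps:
V(u, C) = -2 + u
v(q) = -62*q
I = 12 (I = -12*(-1) = 12)
b(r) = 2*r*(-2 + 2*r) (b(r) = (r + (-2 + r))*(r + r) = (-2 + 2*r)*(2*r) = 2*r*(-2 + 2*r))
v(-460) + b(I) = -62*(-460) + 4*12*(-1 + 12) = 28520 + 4*12*11 = 28520 + 528 = 29048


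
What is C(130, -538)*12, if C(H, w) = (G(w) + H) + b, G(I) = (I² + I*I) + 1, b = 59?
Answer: 6948936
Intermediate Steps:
G(I) = 1 + 2*I² (G(I) = (I² + I²) + 1 = 2*I² + 1 = 1 + 2*I²)
C(H, w) = 60 + H + 2*w² (C(H, w) = ((1 + 2*w²) + H) + 59 = (1 + H + 2*w²) + 59 = 60 + H + 2*w²)
C(130, -538)*12 = (60 + 130 + 2*(-538)²)*12 = (60 + 130 + 2*289444)*12 = (60 + 130 + 578888)*12 = 579078*12 = 6948936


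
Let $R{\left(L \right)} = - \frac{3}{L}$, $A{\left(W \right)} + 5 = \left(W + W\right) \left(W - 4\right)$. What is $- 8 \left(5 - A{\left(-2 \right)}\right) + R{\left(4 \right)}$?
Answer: $\frac{445}{4} \approx 111.25$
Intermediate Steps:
$A{\left(W \right)} = -5 + 2 W \left(-4 + W\right)$ ($A{\left(W \right)} = -5 + \left(W + W\right) \left(W - 4\right) = -5 + 2 W \left(-4 + W\right)$)
$- 8 \left(5 - A{\left(-2 \right)}\right) + R{\left(4 \right)} = - 8 \left(5 - \left(-5 - -16 + 2 \left(-2\right)^{2}\right)\right) - \frac{3}{4} = - 8 \left(5 - \left(-5 + 16 + 2 \cdot 4\right)\right) - \frac{3}{4} = - 8 \left(5 - \left(-5 + 16 + 8\right)\right) - \frac{3}{4} = - 8 \left(5 - 19\right) - \frac{3}{4} = \left(-8\right) \left(-14\right) - \frac{3}{4} = 112 - \frac{3}{4} = \frac{445}{4}$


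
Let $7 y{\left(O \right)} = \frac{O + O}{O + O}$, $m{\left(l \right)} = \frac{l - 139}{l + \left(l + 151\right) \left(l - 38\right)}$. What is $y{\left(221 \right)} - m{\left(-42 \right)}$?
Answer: $\frac{7495}{61334} \approx 0.1222$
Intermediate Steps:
$m{\left(l \right)} = \frac{-139 + l}{l + \left(-38 + l\right) \left(151 + l\right)}$ ($m{\left(l \right)} = \frac{-139 + l}{l + \left(151 + l\right) \left(-38 + l\right)} = \frac{-139 + l}{l + \left(-38 + l\right) \left(151 + l\right)}$)
$y{\left(O \right)} = \frac{1}{7}$ ($y{\left(O \right)} = \frac{\left(O + O\right) \frac{1}{O + O}}{7} = \frac{2 O \frac{1}{2 O}}{7} = \frac{1}{7} \cdot 1 = \frac{1}{7}$)
$y{\left(221 \right)} - m{\left(-42 \right)} = \frac{1}{7} - \frac{-139 - 42}{-5738 + \left(-42\right)^{2} + 114 \left(-42\right)} = \frac{1}{7} - \frac{1}{-5738 + 1764 - 4788} \left(-181\right) = \frac{1}{7} - \frac{1}{-8762} \left(-181\right) = \frac{1}{7} - \left(- \frac{1}{8762}\right) \left(-181\right) = \frac{1}{7} - \frac{181}{8762} = \frac{7495}{61334}$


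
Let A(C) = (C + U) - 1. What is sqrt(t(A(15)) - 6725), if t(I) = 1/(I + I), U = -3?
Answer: I*sqrt(3254878)/22 ≈ 82.006*I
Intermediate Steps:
A(C) = -4 + C (A(C) = (C - 3) - 1 = (-3 + C) - 1 = -4 + C)
t(I) = 1/(2*I)
sqrt(t(A(15)) - 6725) = sqrt(1/(2*(-4 + 15)) - 6725) = sqrt((1/2)/11 - 6725) = sqrt((1/2)*(1/11) - 6725) = sqrt(1/22 - 6725) = sqrt(-147949/22) = I*sqrt(3254878)/22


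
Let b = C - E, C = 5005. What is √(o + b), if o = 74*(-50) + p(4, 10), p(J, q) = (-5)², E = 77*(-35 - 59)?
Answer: 6*√238 ≈ 92.563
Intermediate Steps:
E = -7238 (E = 77*(-94) = -7238)
p(J, q) = 25
o = -3675 (o = 74*(-50) + 25 = -3700 + 25 = -3675)
b = 12243 (b = 5005 - 1*(-7238) = 5005 + 7238 = 12243)
√(o + b) = √(-3675 + 12243) = √8568 = 6*√238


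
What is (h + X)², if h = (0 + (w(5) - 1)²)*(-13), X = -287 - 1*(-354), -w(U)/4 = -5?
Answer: 21399876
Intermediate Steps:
w(U) = 20 (w(U) = -4*(-5) = 20)
X = 67 (X = -287 + 354 = 67)
h = -4693 (h = (0 + (20 - 1)²)*(-13) = (0 + 19²)*(-13) = (0 + 361)*(-13) = 361*(-13) = -4693)
(h + X)² = (-4693 + 67)² = (-4626)² = 21399876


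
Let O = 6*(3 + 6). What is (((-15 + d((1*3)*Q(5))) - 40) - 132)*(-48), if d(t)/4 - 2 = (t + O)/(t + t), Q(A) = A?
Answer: 40752/5 ≈ 8150.4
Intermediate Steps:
O = 54 (O = 6*9 = 54)
d(t) = 8 + 2*(54 + t)/t (d(t) = 8 + 4*((t + 54)/(t + t)) = 8 + 4*((54 + t)/((2*t))) = 8 + 4*((54 + t)*(1/(2*t))) = 8 + 4*((54 + t)/(2*t)) = 8 + 2*(54 + t)/t)
(((-15 + d((1*3)*Q(5))) - 40) - 132)*(-48) = (((-15 + (10 + 108/(((1*3)*5)))) - 40) - 132)*(-48) = (((-15 + (10 + 108/((3*5)))) - 40) - 132)*(-48) = (((-15 + (10 + 108/15)) - 40) - 132)*(-48) = (((-15 + (10 + 108*(1/15))) - 40) - 132)*(-48) = (((-15 + (10 + 36/5)) - 40) - 132)*(-48) = (((-15 + 86/5) - 40) - 132)*(-48) = ((11/5 - 40) - 132)*(-48) = (-189/5 - 132)*(-48) = -849/5*(-48) = 40752/5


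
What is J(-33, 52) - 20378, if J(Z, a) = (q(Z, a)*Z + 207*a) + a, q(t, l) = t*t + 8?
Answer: -45763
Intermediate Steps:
q(t, l) = 8 + t² (q(t, l) = t² + 8 = 8 + t²)
J(Z, a) = 208*a + Z*(8 + Z²) (J(Z, a) = ((8 + Z²)*Z + 207*a) + a = (Z*(8 + Z²) + 207*a) + a = (207*a + Z*(8 + Z²)) + a = 208*a + Z*(8 + Z²))
J(-33, 52) - 20378 = (208*52 - 33*(8 + (-33)²)) - 20378 = (10816 - 33*(8 + 1089)) - 20378 = (10816 - 33*1097) - 20378 = (10816 - 36201) - 20378 = -25385 - 20378 = -45763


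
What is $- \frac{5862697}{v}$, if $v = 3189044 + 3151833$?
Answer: $- \frac{5862697}{6340877} \approx -0.92459$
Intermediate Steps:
$v = 6340877$
$- \frac{5862697}{v} = - \frac{5862697}{6340877}$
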